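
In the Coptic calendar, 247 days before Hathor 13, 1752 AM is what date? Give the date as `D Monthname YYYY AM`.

Counting 247 days back from JDN 2464655 reaches JDN 2464408, which is 12 Paremhat 1751 AM.

12 Paremhat 1751 AM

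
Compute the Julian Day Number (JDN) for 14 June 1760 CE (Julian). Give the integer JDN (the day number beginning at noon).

Equivalently 25 June 1760 (Gregorian).
JDN 2451545 is 1 January 2000 CE (Gregorian); the target day is −87482 days from there, so JDN = 2364063.

2364063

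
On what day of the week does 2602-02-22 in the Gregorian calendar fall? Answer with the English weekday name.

Monday

2671473 ≡ 0 (mod 7); counting from Monday = 0 gives Monday.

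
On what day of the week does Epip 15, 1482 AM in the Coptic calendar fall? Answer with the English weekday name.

Sunday

This is JDN 2366279 (20 July 1766 Gregorian).
JDN 2366279 mod 7 = 6, and JDN 0 was a Monday, so this is a Sunday.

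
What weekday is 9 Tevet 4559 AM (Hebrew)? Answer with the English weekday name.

Saturday

Equivalently 26 December 798 Gregorian, JDN 2012883.
Since JDN mod 7 = 5 (0 = Monday), the day is Saturday.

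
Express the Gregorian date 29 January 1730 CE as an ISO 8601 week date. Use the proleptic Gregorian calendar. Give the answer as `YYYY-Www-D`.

The weekday is Sunday (ISO weekday 7).
That Sunday belongs to ISO week 4 of ISO year 1730.

1730-W04-7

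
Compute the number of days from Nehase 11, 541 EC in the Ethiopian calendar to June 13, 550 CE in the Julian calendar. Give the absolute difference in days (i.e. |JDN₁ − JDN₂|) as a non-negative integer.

JDN of the first date = 1921796.
JDN of the second date = 1922109.
|1922109 − 1921796| = 313.

313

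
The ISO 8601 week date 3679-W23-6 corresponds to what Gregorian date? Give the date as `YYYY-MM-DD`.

ISO week 1 of 3679 is the week containing the first Thursday of 3679.
Week 23, day 6 (Saturday) lands on 3679-06-10.

3679-06-10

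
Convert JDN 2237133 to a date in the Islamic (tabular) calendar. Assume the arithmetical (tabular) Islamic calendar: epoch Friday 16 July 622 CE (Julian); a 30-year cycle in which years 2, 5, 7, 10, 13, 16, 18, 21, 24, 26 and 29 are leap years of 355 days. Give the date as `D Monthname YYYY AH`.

4 Ramadan 815 AH

JDN 2237133 is 17 December 1412 in the proleptic Gregorian calendar.
In the tabular Islamic calendar that day is 4 Ramadan 815 AH.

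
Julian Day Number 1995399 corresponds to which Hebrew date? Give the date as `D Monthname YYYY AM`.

8 Adar I 4511 AM

The proleptic Gregorian equivalent of JDN 1995399 is 12 February 751.
In the Hebrew calendar that day is 8 Adar I 4511 AM.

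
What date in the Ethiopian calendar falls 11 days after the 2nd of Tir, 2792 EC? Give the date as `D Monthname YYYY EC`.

Counting 11 days forward from JDN 2743755 reaches JDN 2743766, which is 13 Tir 2792 EC.

13 Tir 2792 EC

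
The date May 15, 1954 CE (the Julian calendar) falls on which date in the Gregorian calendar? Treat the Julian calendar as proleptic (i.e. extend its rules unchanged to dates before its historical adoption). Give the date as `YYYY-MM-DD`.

1954-05-28

At this point the Julian calendar is 13 days behind the Gregorian.
15 May 1954 Julian + 13 days → 28 May 1954 Gregorian.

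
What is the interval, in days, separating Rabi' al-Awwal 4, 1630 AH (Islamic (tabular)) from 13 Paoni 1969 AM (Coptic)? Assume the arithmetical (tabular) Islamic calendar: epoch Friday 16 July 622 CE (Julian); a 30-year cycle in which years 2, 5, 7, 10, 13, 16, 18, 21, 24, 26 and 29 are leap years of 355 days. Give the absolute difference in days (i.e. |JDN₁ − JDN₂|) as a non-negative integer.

First date → JDN 2525765; second date → JDN 2544124.
The interval is |2525765 − 2544124| = 18359 days.

18359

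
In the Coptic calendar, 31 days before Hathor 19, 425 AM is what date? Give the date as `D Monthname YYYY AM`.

The starting date is JDN 1979974; 1979974 − 31 = 1979943.
JDN 1979943 corresponds to 18 Paopi 425 AM.

18 Paopi 425 AM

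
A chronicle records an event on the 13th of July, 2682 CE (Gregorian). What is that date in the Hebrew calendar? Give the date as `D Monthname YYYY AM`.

Julian Day Number of the source date = 2700834.
Converting JDN 2700834 to the Hebrew calendar gives 15 Tammuz 6442 AM.

15 Tammuz 6442 AM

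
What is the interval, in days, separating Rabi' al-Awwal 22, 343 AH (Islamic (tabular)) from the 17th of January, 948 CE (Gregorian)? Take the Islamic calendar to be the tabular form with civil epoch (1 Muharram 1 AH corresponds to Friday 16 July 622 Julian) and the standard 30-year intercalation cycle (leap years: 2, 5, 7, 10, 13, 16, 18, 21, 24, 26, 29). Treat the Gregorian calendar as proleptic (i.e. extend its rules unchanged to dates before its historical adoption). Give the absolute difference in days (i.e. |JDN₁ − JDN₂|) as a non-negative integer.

2387

First date → JDN 2069713; second date → JDN 2067326.
The interval is |2069713 − 2067326| = 2387 days.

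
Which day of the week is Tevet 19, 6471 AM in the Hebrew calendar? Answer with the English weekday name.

Sunday

This is JDN 2711232 (1 January 2711 Gregorian).
JDN 2711232 mod 7 = 6, and JDN 0 was a Monday, so this is a Sunday.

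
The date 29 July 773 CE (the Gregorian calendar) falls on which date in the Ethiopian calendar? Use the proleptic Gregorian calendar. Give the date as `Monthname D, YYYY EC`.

Nehase 1, 765 EC

Julian Day Number of the source date = 2003602.
Converting JDN 2003602 to the Ethiopian calendar gives 1 Nehase 765 EC.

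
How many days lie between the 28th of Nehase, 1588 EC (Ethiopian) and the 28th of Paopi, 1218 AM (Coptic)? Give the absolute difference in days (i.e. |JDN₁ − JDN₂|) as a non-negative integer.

34634

First date → JDN 2304230; second date → JDN 2269596.
The interval is |2304230 − 2269596| = 34634 days.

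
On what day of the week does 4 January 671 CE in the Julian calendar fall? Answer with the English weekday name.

Saturday

In the proleptic Gregorian calendar this is 7 January 671 (JDN 1966144).
1966144 ≡ 5 (mod 7); counting from Monday = 0 gives Saturday.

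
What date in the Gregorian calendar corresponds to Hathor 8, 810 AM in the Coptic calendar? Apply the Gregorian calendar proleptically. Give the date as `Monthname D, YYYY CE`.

November 10, 1093 CE

Julian Day Number of the source date = 2120584.
Converting JDN 2120584 to the Gregorian calendar gives 10 November 1093 CE.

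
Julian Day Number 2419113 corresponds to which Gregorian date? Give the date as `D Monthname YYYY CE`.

Counting from JDN 2299161 = 15 Oct 1582 gives an offset of 119952 days.

17 March 1911 CE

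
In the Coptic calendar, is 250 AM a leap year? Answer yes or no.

no

250 mod 4 = 2; in the Coptic calendar a year is leap when year mod 4 = 3, so it is a common year.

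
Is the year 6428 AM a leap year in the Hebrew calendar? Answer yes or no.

yes

Hebrew year 6428 is year 6 of its 19-year Metonic cycle; leap years are at positions 3, 6, 8, 11, 14, 17, 19, so it is a leap year (13 months).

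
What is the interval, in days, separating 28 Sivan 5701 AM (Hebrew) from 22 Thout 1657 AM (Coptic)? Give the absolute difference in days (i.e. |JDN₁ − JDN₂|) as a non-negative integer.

264

JDN of the first date = 2430169.
JDN of the second date = 2429905.
|2429905 − 2430169| = 264.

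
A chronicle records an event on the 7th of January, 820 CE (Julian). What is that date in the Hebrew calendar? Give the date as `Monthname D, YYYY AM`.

Tevet 16, 4580 AM

Both dates share Julian Day Number 2020569; in the Hebrew calendar that is 16 Tevet 4580 AM.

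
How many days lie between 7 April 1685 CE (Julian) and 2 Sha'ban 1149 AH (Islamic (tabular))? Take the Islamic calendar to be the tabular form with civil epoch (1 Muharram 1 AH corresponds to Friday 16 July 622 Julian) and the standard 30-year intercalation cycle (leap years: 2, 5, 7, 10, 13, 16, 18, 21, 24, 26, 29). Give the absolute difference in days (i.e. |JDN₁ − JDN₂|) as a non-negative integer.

18860

First date → JDN 2336601; second date → JDN 2355461.
The interval is |2336601 − 2355461| = 18860 days.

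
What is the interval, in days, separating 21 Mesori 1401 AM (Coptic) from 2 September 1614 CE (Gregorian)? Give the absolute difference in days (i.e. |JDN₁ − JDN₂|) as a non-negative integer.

First date → JDN 2336730; second date → JDN 2310806.
The interval is |2336730 − 2310806| = 25924 days.

25924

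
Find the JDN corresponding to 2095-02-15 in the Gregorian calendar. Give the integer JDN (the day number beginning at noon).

2486289

JDN 2299161 is 15 October 1582 CE (Gregorian); the target day is +187128 days from there, so JDN = 2486289.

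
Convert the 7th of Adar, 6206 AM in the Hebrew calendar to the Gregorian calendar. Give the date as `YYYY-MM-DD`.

Julian Day Number of the source date = 2614508.
Converting JDN 2614508 to the Gregorian calendar gives 6 March 2446 CE.

2446-03-06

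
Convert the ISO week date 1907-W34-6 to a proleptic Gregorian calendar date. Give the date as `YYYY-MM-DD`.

1907-08-24

ISO week 1 of 1907 is the week containing the first Thursday of 1907.
Week 34, day 6 (Saturday) lands on 1907-08-24.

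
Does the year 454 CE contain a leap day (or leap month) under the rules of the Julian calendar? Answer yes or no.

no

454 mod 4 = 2, so it is a common year in the Julian calendar.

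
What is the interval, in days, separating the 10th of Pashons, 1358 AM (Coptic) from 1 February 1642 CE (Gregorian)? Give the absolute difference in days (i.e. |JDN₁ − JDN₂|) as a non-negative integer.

103

First date → JDN 2320923; second date → JDN 2320820.
The interval is |2320923 − 2320820| = 103 days.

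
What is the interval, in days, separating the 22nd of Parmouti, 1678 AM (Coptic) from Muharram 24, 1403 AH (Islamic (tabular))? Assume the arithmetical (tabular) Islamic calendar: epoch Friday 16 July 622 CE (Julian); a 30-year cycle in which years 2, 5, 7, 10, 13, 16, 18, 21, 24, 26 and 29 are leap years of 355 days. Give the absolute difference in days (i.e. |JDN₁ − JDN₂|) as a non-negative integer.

JDN of the first date = 2437785.
JDN of the second date = 2445285.
|2445285 − 2437785| = 7500.

7500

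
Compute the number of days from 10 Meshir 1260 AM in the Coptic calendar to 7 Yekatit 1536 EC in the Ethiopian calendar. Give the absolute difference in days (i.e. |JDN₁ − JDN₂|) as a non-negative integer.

JDN of the first date = 2285039.
JDN of the second date = 2285036.
|2285036 − 2285039| = 3.

3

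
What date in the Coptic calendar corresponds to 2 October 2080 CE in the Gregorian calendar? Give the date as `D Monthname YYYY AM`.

22 Thout 1797 AM

Both dates share Julian Day Number 2481040; in the Coptic calendar that is 22 Thout 1797 AM.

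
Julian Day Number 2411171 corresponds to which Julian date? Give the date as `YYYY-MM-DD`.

The Gregorian equivalent of JDN 2411171 is 17 June 1889.
In the Julian calendar that day is 1889-06-05.

1889-06-05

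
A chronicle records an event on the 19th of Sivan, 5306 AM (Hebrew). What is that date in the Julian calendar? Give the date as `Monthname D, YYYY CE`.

Julian Day Number of the source date = 2285874.
Converting JDN 2285874 to the Julian calendar gives 20 May 1546 CE.

May 20, 1546 CE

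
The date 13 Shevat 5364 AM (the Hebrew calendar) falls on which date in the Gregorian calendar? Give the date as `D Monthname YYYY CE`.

Julian Day Number of the source date = 2306923.
Converting JDN 2306923 to the Gregorian calendar gives 15 January 1604 CE.

15 January 1604 CE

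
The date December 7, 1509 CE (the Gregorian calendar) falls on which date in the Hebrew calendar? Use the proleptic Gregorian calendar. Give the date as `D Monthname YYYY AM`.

Julian Day Number of the source date = 2272551.
Converting JDN 2272551 to the Hebrew calendar gives 14 Kislev 5270 AM.

14 Kislev 5270 AM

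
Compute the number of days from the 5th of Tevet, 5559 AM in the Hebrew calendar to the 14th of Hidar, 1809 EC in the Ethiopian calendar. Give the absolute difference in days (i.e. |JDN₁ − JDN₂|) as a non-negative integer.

6553

First date → JDN 2378113; second date → JDN 2384666.
The interval is |2378113 − 2384666| = 6553 days.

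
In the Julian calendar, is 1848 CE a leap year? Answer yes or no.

yes

1848 mod 4 = 0, so it is a leap year in the Julian calendar.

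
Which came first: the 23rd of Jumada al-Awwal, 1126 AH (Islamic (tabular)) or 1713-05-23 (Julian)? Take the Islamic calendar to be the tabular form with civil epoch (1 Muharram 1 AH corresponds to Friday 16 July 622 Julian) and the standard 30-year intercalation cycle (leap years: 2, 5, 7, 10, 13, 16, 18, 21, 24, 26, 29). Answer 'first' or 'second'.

The two dates have Julian Day Numbers 2347242 and 2346874 respectively.
Since 2346874 < 2347242, the second date comes first.

second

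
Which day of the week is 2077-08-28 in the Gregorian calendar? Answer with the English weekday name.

Saturday

Since JDN mod 7 = 5 (0 = Monday), the day is Saturday.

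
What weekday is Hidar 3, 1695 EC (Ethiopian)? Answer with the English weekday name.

Friday

Equivalently 10 November 1702 Gregorian, JDN 2343016.
Since JDN mod 7 = 4 (0 = Monday), the day is Friday.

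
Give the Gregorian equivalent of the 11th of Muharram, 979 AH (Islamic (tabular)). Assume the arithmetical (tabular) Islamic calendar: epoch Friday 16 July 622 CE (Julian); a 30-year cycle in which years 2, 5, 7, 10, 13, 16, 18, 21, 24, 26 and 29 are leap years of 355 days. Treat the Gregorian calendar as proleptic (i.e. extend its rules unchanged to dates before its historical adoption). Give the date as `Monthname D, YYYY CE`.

June 15, 1571 CE

Julian Day Number of the source date = 2295021.
Converting JDN 2295021 to the Gregorian calendar gives 15 June 1571 CE.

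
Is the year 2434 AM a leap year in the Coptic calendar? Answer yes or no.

2434 mod 4 = 2; in the Coptic calendar a year is leap when year mod 4 = 3, so it is a common year.

no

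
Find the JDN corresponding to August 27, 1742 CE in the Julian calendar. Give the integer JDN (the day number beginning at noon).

2357562

Equivalently 7 September 1742 (Gregorian).
JDN 2400001 is 17 November 1858 CE (Gregorian), MJD 0; the target day is −42439 days from there, so JDN = 2357562.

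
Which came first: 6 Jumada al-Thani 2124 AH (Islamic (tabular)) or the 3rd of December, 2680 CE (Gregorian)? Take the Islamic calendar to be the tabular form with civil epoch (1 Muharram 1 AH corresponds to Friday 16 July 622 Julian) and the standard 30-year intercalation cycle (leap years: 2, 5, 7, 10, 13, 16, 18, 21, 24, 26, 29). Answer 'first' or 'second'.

The two dates have Julian Day Numbers 2700913 and 2700247 respectively.
Since 2700247 < 2700913, the second date comes first.

second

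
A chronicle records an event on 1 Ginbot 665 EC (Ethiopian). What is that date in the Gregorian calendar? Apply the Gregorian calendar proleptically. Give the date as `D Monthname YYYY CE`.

29 April 673 CE

Julian Day Number of the source date = 1966987.
Converting JDN 1966987 to the Gregorian calendar gives 29 April 673 CE.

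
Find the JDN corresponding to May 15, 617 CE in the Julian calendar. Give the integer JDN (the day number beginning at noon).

1946552

In the proleptic Gregorian calendar the same day is 18 May 617.
JDN 2451545 is 1 January 2000 CE (Gregorian); the target day is −504993 days from there, so JDN = 1946552.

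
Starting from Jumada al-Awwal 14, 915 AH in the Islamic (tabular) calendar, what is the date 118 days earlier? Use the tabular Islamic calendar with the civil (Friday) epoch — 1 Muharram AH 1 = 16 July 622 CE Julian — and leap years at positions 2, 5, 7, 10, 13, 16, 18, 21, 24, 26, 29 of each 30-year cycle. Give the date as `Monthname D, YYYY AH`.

Muharram 14, 915 AH

JDN of Jumada al-Awwal 14, 915 AH = 2272462.
2272462 − 118 = 2272344.
JDN 2272344 in the tabular Islamic calendar is Muharram 14, 915 AH.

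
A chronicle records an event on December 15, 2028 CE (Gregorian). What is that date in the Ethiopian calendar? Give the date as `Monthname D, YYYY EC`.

Both dates share Julian Day Number 2462121; in the Ethiopian calendar that is 6 Tahsas 2021 EC.

Tahsas 6, 2021 EC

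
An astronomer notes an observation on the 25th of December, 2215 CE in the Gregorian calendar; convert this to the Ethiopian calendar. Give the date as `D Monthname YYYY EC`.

Both dates share Julian Day Number 2530430; in the Ethiopian calendar that is 13 Tahsas 2208 EC.

13 Tahsas 2208 EC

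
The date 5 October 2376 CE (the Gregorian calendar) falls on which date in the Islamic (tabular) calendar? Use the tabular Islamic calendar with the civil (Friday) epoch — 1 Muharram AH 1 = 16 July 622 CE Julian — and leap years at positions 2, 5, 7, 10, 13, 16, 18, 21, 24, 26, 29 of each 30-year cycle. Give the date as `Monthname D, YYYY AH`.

Muharram 20, 1809 AH

Both dates share Julian Day Number 2589154; in the tabular Islamic calendar that is 20 Muharram 1809 AH.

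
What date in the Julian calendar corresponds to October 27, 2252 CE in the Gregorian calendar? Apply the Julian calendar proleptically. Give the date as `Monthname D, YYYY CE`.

For dates in this range the Gregorian date is 15 days ahead of the Julian.
27 October 2252 Gregorian − 15 days → 12 October 2252 Julian.

October 12, 2252 CE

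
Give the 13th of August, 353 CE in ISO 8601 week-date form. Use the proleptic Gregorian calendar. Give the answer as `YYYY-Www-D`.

0353-W33-4

The weekday is Thursday (ISO weekday 4).
That Thursday belongs to ISO week 33 of ISO year 353.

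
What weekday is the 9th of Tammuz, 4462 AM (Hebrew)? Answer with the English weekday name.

Friday

This is JDN 1977623 (13 June 702 Gregorian).
1977623 ≡ 4 (mod 7); counting from Monday = 0 gives Friday.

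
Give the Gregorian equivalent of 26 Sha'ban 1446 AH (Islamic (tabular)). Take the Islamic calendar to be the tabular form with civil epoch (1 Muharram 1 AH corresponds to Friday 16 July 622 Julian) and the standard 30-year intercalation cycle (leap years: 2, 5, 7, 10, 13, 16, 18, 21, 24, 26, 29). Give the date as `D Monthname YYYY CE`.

25 February 2025 CE

Julian Day Number of the source date = 2460732.
Converting JDN 2460732 to the Gregorian calendar gives 25 February 2025 CE.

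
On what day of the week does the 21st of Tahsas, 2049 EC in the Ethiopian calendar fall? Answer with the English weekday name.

Equivalently 30 December 2056 Gregorian, JDN 2472363.
JDN 2472363 mod 7 = 5, and JDN 0 was a Monday, so this is a Saturday.

Saturday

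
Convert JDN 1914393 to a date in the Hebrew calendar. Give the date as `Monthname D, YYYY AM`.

The proleptic Gregorian equivalent of JDN 1914393 is 30 April 529.
In the Hebrew calendar that day is Iyar 3, 4289 AM.

Iyar 3, 4289 AM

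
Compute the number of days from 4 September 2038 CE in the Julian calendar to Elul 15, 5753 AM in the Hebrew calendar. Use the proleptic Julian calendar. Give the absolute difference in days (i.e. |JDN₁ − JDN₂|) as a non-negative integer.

16452

JDN of the first date = 2465684.
JDN of the second date = 2449232.
|2449232 − 2465684| = 16452.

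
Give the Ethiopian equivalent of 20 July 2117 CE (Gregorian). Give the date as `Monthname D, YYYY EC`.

Julian Day Number of the source date = 2494479.
Converting JDN 2494479 to the Ethiopian calendar gives 12 Hamle 2109 EC.

Hamle 12, 2109 EC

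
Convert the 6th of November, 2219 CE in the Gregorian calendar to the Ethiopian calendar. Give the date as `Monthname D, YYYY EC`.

Tikimt 24, 2212 EC

Julian Day Number of the source date = 2531842.
Converting JDN 2531842 to the Ethiopian calendar gives 24 Tikimt 2212 EC.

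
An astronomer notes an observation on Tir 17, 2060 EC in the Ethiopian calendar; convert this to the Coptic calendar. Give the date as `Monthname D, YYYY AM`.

Tobi 17, 1784 AM

The source date corresponds to 26 January 2068 in the Gregorian calendar (JDN 2476407).
That day falls on 17 Tobi 1784 AM in the Coptic calendar.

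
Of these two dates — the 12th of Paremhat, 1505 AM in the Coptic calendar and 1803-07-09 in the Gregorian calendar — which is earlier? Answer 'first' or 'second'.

The two dates have Julian Day Numbers 2374557 and 2379781 respectively.
Since 2374557 < 2379781, the first date comes first.

first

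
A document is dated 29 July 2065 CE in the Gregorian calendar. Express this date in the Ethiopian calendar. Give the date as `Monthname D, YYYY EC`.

Hamle 22, 2057 EC

Both dates share Julian Day Number 2475496; in the Ethiopian calendar that is 22 Hamle 2057 EC.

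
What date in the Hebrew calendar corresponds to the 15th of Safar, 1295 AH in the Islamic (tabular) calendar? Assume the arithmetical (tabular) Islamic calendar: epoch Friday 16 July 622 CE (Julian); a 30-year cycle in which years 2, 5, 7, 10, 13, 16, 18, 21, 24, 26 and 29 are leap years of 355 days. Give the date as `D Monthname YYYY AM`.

15 Adar I 5638 AM

Both dates share Julian Day Number 2407034; in the Hebrew calendar that is 15 Adar I 5638 AM.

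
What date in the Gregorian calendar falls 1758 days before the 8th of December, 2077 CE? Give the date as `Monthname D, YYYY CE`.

Counting 1758 days back from JDN 2480011 reaches JDN 2478253, which is February 14, 2073 CE.

February 14, 2073 CE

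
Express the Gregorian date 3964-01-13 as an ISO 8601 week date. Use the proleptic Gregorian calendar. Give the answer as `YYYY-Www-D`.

The weekday is Monday (ISO weekday 1).
That Monday belongs to ISO week 3 of ISO year 3964.

3964-W03-1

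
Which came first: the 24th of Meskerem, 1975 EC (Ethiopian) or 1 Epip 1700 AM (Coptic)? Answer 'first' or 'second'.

first

First date → JDN 2445247; second date → JDN 2445890.
JDN 2445247 < JDN 2445890, so the first date is earlier.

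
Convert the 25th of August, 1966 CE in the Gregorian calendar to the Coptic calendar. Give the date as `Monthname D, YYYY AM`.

Mesori 19, 1682 AM

Both dates share Julian Day Number 2439363; in the Coptic calendar that is 19 Mesori 1682 AM.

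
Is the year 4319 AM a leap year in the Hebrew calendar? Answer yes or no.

Hebrew year 4319 is year 6 of its 19-year Metonic cycle; leap years are at positions 3, 6, 8, 11, 14, 17, 19, so it is a leap year (13 months).

yes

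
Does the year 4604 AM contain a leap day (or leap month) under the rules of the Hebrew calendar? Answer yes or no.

yes

Hebrew year 4604 is year 6 of its 19-year Metonic cycle; leap years are at positions 3, 6, 8, 11, 14, 17, 19, so it is a leap year (13 months).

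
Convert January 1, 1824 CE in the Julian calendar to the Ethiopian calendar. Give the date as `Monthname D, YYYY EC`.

Tir 5, 1816 EC

Both dates share Julian Day Number 2387274; in the Ethiopian calendar that is 5 Tir 1816 EC.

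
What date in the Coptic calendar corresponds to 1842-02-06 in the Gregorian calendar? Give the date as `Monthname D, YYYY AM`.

Tobi 30, 1558 AM

Julian Day Number of the source date = 2393873.
Converting JDN 2393873 to the Coptic calendar gives 30 Tobi 1558 AM.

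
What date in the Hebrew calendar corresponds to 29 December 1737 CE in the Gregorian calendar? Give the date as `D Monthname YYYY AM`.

Both dates share Julian Day Number 2355849; in the Hebrew calendar that is 6 Tevet 5498 AM.

6 Tevet 5498 AM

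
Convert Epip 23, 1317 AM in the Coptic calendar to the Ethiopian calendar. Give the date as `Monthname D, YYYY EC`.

Hamle 23, 1593 EC

Both dates share Julian Day Number 2306021; in the Ethiopian calendar that is 23 Hamle 1593 EC.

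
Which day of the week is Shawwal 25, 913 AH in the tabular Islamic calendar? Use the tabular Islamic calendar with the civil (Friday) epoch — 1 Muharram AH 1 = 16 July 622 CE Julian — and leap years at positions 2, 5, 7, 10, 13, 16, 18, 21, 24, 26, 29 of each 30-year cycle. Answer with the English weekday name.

Sunday

This is JDN 2271912 (8 March 1508 Gregorian).
Since JDN mod 7 = 6 (0 = Monday), the day is Sunday.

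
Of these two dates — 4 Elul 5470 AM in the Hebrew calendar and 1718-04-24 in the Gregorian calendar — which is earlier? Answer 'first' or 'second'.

first

Converting both to JDN: 2345866 vs 2348660; the smaller is the first.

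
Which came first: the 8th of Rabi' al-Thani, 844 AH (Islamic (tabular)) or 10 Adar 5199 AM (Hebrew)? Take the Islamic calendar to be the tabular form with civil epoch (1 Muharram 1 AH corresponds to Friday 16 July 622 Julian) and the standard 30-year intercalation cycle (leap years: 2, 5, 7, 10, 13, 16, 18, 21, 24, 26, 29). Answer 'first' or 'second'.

Converting both to JDN: 2247267 vs 2246708; the smaller is the second.

second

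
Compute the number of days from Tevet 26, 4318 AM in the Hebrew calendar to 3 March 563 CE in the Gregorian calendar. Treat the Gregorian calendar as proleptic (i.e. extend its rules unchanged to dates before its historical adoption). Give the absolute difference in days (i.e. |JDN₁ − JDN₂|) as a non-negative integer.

1883

First date → JDN 1924870; second date → JDN 1926753.
The interval is |1924870 − 1926753| = 1883 days.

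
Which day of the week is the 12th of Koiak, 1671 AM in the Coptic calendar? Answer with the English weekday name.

Tuesday

In the Gregorian calendar this is 21 December 1954 (JDN 2435098).
Since JDN mod 7 = 1 (0 = Monday), the day is Tuesday.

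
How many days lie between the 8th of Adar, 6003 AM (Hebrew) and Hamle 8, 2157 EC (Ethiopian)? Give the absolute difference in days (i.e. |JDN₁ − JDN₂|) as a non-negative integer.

JDN of the first date = 2540358.
JDN of the second date = 2512007.
|2512007 − 2540358| = 28351.

28351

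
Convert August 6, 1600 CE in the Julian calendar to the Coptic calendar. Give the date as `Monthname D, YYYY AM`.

The source date corresponds to 16 August 1600 in the Gregorian calendar (JDN 2305676).
That day falls on 13 Mesori 1316 AM in the Coptic calendar.

Mesori 13, 1316 AM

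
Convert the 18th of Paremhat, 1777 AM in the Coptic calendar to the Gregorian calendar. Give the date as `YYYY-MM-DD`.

2061-03-27

Julian Day Number of the source date = 2473911.
Converting JDN 2473911 to the Gregorian calendar gives 27 March 2061 CE.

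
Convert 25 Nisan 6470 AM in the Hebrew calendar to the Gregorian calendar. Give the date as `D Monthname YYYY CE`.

Julian Day Number of the source date = 2710973.
Converting JDN 2710973 to the Gregorian calendar gives 17 April 2710 CE.

17 April 2710 CE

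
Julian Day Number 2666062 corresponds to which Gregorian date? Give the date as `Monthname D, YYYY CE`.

April 30, 2587 CE

JDN 2451545 is 1 Jan 2000; 2666062 is +214517 days from there.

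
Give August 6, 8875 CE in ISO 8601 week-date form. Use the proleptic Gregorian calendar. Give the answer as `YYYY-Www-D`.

8875-W32-2

The weekday is Tuesday (ISO weekday 2).
That Tuesday belongs to ISO week 32 of ISO year 8875.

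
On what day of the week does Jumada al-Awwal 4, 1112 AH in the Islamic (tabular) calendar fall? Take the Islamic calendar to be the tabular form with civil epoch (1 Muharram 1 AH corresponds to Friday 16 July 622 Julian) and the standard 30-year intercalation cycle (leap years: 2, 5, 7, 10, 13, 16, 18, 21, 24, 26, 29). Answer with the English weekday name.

Equivalently 17 October 1700 Gregorian, JDN 2342262.
JDN 2342262 mod 7 = 6, and JDN 0 was a Monday, so this is a Sunday.

Sunday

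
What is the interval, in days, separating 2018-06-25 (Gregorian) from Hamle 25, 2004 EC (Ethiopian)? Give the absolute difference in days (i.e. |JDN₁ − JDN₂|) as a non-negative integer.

JDN of the first date = 2458295.
JDN of the second date = 2456141.
|2456141 − 2458295| = 2154.

2154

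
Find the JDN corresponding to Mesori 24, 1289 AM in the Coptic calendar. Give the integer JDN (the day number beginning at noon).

2295825

Equivalently 27 August 1573 (proleptic Gregorian).
JDN 2400001 is 17 November 1858 CE (Gregorian), MJD 0; the target day is −104176 days from there, so JDN = 2295825.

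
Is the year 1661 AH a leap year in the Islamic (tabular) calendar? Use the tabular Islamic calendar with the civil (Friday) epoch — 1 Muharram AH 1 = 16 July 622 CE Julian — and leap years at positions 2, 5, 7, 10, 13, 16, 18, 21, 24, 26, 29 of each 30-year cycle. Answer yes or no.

no

Year 1661 AH is year 11 of its 30-year cycle; leap positions are 2, 5, 7, 10, 13, 16, 18, 21, 24, 26, 29, so it is a common year (354 days).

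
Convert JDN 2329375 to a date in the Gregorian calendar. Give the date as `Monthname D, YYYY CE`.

JDN 2451545 is 1 Jan 2000; 2329375 is −122170 days from there.

July 5, 1665 CE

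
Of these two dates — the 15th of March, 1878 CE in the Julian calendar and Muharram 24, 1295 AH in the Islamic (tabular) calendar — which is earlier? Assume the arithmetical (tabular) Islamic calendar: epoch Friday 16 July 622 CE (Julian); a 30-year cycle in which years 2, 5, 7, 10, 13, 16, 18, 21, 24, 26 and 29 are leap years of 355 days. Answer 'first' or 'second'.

second

Converting both to JDN: 2407071 vs 2407013; the smaller is the second.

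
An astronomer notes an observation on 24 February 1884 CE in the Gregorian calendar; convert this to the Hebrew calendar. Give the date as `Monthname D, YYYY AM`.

Shevat 28, 5644 AM

Julian Day Number of the source date = 2409231.
Converting JDN 2409231 to the Hebrew calendar gives 28 Shevat 5644 AM.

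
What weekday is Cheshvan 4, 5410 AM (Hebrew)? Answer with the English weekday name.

In the Gregorian calendar this is 10 October 1649 (JDN 2323628).
Since JDN mod 7 = 6 (0 = Monday), the day is Sunday.

Sunday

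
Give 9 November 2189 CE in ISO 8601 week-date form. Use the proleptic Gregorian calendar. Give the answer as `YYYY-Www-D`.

The weekday is Monday (ISO weekday 1).
That Monday belongs to ISO week 46 of ISO year 2189.

2189-W46-1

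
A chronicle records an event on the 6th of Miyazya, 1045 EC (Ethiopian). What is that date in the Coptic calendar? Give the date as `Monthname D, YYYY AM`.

Both dates share Julian Day Number 2105757; in the Coptic calendar that is 6 Parmouti 769 AM.

Parmouti 6, 769 AM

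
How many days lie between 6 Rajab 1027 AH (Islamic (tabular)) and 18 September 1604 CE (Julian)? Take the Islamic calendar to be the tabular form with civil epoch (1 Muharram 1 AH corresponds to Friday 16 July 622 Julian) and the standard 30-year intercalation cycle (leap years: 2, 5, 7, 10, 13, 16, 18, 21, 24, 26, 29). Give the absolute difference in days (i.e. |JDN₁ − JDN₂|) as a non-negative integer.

JDN of the first date = 2312202.
JDN of the second date = 2307180.
|2307180 − 2312202| = 5022.

5022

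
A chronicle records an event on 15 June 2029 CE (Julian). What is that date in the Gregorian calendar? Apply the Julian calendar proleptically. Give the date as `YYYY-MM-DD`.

2029-06-28

At this point the Julian calendar is 13 days behind the Gregorian.
15 June 2029 Julian + 13 days → 28 June 2029 Gregorian.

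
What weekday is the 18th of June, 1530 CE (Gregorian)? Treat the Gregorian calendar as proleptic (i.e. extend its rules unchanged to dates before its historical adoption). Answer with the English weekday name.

2280049 ≡ 2 (mod 7); counting from Monday = 0 gives Wednesday.

Wednesday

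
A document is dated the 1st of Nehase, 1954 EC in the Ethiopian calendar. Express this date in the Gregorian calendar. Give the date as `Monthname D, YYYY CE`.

Both dates share Julian Day Number 2437884; in the Gregorian calendar that is 7 August 1962 CE.

August 7, 1962 CE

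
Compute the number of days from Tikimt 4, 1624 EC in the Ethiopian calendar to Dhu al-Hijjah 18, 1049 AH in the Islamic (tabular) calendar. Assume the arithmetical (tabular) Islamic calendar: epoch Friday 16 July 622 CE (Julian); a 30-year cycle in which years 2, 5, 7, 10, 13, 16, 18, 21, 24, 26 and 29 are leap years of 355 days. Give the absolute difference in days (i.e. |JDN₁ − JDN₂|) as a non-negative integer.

3103

JDN of the first date = 2317055.
JDN of the second date = 2320158.
|2320158 − 2317055| = 3103.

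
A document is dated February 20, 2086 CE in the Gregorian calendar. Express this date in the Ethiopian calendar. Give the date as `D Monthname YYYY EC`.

Both dates share Julian Day Number 2483007; in the Ethiopian calendar that is 13 Yekatit 2078 EC.

13 Yekatit 2078 EC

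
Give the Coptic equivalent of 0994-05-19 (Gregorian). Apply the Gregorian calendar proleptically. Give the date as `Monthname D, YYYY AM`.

Pashons 19, 710 AM

Both dates share Julian Day Number 2084250; in the Coptic calendar that is 19 Pashons 710 AM.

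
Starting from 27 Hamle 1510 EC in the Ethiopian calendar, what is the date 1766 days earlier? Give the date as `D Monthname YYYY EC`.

Counting 1766 days back from JDN 2275709 reaches JDN 2273943, which is 22 Meskerem 1506 EC.

22 Meskerem 1506 EC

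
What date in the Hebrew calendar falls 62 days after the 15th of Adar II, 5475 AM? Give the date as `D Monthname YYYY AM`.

JDN of the 15th of Adar II, 5475 AM = 2347529.
2347529 + 62 = 2347591.
JDN 2347591 in the Hebrew calendar is 18 Iyar 5475 AM.

18 Iyar 5475 AM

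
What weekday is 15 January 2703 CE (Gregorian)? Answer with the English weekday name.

Since JDN mod 7 = 3 (0 = Monday), the day is Thursday.

Thursday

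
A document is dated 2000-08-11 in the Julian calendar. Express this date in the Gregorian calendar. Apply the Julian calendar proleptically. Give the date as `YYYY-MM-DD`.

2000-08-24

The Julian–Gregorian offset here is 13 days (Julian trailing).
11 August 2000 Julian + 13 days → 24 August 2000 Gregorian.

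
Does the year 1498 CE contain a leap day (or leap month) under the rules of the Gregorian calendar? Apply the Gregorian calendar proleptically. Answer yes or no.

no

1498 is not divisible by 4, so it is a common year.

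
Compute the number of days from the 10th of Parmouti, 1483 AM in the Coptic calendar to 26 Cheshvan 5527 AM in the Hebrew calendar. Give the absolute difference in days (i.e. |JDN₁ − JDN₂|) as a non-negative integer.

169

JDN of the first date = 2366549.
JDN of the second date = 2366380.
|2366380 − 2366549| = 169.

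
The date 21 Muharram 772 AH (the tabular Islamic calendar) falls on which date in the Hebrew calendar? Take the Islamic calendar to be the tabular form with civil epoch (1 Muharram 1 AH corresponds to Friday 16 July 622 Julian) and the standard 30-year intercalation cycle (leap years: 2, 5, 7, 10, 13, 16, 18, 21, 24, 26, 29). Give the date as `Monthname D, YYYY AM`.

Av 23, 5130 AM

Julian Day Number of the source date = 2221677.
Converting JDN 2221677 to the Hebrew calendar gives 23 Av 5130 AM.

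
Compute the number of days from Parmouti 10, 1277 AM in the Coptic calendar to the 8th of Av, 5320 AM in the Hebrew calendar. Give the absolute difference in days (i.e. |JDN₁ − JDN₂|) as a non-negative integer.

248

JDN of the first date = 2291308.
JDN of the second date = 2291060.
|2291060 − 2291308| = 248.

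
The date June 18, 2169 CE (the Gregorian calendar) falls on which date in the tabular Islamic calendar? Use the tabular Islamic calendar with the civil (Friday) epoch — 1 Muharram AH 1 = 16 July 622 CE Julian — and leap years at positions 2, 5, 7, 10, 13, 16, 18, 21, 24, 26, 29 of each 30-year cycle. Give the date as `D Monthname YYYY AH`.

23 Jumada al-Awwal 1595 AH

Both dates share Julian Day Number 2513440; in the tabular Islamic calendar that is 23 Jumada al-Awwal 1595 AH.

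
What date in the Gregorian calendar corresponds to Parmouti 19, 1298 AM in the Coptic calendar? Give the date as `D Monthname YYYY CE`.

24 April 1582 CE

Julian Day Number of the source date = 2298987.
Converting JDN 2298987 to the Gregorian calendar gives 24 April 1582 CE.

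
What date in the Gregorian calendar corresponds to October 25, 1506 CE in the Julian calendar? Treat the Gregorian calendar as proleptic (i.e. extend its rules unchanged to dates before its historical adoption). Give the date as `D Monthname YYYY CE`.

4 November 1506 CE

The Julian–Gregorian offset here is 10 days (Julian trailing).
25 October 1506 Julian + 10 days → 4 November 1506 Gregorian.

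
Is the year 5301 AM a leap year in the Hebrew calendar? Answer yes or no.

yes

Hebrew year 5301 is year 19 of its 19-year Metonic cycle; leap years are at positions 3, 6, 8, 11, 14, 17, 19, so it is a leap year (13 months).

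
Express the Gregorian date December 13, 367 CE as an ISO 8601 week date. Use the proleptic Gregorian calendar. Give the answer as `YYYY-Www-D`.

0367-W50-3

The weekday is Wednesday (ISO weekday 3).
That Wednesday belongs to ISO week 50 of ISO year 367.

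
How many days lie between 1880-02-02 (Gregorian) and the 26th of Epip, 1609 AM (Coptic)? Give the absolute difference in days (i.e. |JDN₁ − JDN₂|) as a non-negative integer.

4929

First date → JDN 2407748; second date → JDN 2412677.
The interval is |2407748 − 2412677| = 4929 days.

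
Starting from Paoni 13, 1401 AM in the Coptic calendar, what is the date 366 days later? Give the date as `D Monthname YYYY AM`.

14 Paoni 1402 AM

Counting 366 days forward from JDN 2336662 reaches JDN 2337028, which is 14 Paoni 1402 AM.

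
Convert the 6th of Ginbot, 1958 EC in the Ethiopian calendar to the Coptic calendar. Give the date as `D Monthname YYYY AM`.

The source date corresponds to 14 May 1966 in the Gregorian calendar (JDN 2439260).
That day falls on 6 Pashons 1682 AM in the Coptic calendar.

6 Pashons 1682 AM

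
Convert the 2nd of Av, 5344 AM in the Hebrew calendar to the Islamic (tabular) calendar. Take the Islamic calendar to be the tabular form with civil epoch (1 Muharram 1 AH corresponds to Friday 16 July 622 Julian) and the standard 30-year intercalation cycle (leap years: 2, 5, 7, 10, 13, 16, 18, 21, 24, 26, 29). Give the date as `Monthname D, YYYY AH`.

Rajab 2, 992 AH

The source date corresponds to 10 July 1584 in the Gregorian calendar (JDN 2299795).
That day falls on 2 Rajab 992 AH in the tabular Islamic calendar.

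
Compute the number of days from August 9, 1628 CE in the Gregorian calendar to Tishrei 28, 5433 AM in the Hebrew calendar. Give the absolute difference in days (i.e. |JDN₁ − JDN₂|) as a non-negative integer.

16142

JDN of the first date = 2315896.
JDN of the second date = 2332038.
|2332038 − 2315896| = 16142.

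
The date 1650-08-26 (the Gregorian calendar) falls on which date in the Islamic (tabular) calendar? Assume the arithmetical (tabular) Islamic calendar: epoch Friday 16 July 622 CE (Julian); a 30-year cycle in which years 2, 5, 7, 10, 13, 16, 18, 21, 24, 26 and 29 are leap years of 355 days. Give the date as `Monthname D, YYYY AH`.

Sha'ban 28, 1060 AH

Julian Day Number of the source date = 2323948.
Converting JDN 2323948 to the tabular Islamic calendar gives 28 Sha'ban 1060 AH.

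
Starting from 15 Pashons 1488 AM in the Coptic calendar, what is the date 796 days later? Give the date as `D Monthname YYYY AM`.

21 Epip 1490 AM

JDN of 15 Pashons 1488 AM = 2368411.
2368411 + 796 = 2369207.
JDN 2369207 in the Coptic calendar is 21 Epip 1490 AM.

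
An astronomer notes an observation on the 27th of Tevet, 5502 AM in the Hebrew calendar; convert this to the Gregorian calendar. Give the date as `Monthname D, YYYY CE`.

January 3, 1742 CE

Both dates share Julian Day Number 2357315; in the Gregorian calendar that is 3 January 1742 CE.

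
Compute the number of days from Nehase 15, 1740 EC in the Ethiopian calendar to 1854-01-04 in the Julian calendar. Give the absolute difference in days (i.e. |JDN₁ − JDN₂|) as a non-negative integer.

JDN of the first date = 2359735.
JDN of the second date = 2398235.
|2398235 − 2359735| = 38500.

38500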